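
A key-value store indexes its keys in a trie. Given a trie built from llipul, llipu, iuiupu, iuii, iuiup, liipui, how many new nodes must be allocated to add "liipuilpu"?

3

"liipui" is already a path in the trie; the remaining "lpu" must be added.
So 9 − 6 = 3 new nodes.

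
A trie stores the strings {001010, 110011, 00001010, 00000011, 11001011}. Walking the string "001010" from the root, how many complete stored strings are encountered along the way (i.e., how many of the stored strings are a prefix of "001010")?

Walk "001010" from the root; an end-of-word marker is hit whenever a stored word is a prefix of "001010".
Prefixes of the query that are stored words: "001010"
Count: 1

1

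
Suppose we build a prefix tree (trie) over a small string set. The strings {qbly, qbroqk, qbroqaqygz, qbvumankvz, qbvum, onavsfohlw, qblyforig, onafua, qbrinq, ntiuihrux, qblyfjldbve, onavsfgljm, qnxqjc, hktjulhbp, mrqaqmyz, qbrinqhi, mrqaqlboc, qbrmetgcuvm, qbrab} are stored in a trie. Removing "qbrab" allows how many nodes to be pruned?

2

Walk "qbrab" from the leaf back toward the root, removing each node that no remaining word uses.
The suffix "ab" (2 nodes) is used only by "qbrab"; the node for "qbr" still has the child "o", so pruning stops there.
Nodes removed: 2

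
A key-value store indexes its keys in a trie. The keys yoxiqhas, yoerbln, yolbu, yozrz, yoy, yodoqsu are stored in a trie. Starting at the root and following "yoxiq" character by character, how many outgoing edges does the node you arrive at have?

The children of the "yoxiq" node are the distinct next characters among strings starting with "yoxiq".
Characters that immediately follow "yoxiq" among the stored strings: {h}.
That node has 1 child edge.

1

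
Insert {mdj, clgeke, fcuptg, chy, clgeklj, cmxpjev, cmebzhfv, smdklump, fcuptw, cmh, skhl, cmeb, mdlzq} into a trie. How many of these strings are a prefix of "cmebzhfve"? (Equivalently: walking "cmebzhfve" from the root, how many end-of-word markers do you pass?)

Check each prefix of "cmebzhfve" against the stored set — each match is an end-marker on the path.
Prefixes of the query that are stored words: "cmeb", "cmebzhfv"
Count: 2

2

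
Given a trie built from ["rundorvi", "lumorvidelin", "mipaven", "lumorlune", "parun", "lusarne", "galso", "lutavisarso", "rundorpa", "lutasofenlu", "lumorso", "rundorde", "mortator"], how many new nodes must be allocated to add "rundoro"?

1

The longest prefix of "rundoro" already in the trie is "rundor" (length 6).
Each of the 1 remaining characters creates one node.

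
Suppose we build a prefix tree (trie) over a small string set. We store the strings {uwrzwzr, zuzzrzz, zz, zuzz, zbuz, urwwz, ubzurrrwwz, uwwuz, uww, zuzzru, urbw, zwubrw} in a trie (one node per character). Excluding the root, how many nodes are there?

Insert word by word; a character creates a node only if that edge doesn't already exist:
  "uwrzwzr" → 7 new (u, w, r, z, w, z, r)
  "zuzzrzz" → 7 new (z, u, z, z, r, z, z)
  "zz" → prefix "z" already present; 1 new (z)
  "zuzz" → prefix "zuzz" already present; 0 new (none)
  "zbuz" → prefix "z" already present; 3 new (b, u, z)
  "urwwz" → prefix "u" already present; 4 new (r, w, w, z)
  "ubzurrrwwz" → prefix "u" already present; 9 new (b, z, u, r, r, r, w, w, z)
  "uwwuz" → prefix "uw" already present; 3 new (w, u, z)
  "uww" → prefix "uww" already present; 0 new (none)
  "zuzzru" → prefix "zuzzr" already present; 1 new (u)
  "urbw" → prefix "ur" already present; 2 new (b, w)
  "zwubrw" → prefix "z" already present; 5 new (w, u, b, r, w)
Total nodes = 7 + 7 + 1 + 0 + 3 + 4 + 9 + 3 + 0 + 1 + 2 + 5 = 42

42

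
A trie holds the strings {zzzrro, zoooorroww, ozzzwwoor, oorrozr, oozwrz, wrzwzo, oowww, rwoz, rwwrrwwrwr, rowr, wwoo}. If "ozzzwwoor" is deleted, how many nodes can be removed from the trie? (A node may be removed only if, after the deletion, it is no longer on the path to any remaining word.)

After clearing the end-marker at "ozzzwwoor", prune upward until reaching a node still needed by another word.
The suffix "zzzwwoor" (8 nodes) is used only by "ozzzwwoor"; the node for "o" still has the child "o", so pruning stops there.
Nodes removed: 8

8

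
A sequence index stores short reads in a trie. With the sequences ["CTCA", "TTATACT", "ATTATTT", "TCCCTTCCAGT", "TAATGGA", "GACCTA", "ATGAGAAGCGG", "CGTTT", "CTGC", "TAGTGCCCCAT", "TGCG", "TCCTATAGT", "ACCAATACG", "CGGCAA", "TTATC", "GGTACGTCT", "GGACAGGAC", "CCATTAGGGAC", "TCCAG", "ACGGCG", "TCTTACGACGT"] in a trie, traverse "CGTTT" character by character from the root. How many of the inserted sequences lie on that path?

1

Check each prefix of "CGTTT" against the stored set — each match is an end-marker on the path.
Prefixes of the query that are stored words: "CGTTT"
Count: 1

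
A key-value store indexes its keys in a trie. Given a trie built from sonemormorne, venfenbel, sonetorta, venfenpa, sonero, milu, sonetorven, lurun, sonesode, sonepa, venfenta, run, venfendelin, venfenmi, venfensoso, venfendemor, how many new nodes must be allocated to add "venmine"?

4

"ven" is already a path in the trie; the remaining "mine" must be added.
New nodes needed: |"venmine"| − 3 = 7 − 3 = 4.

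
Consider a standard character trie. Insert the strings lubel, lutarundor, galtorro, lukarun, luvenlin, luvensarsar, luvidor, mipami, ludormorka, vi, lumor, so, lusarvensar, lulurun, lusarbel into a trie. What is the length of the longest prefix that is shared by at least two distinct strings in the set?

Look for the deepest trie node that still has at least two words in its subtree.
"lusarbel" and "lusarvensar" agree on "lusar" (5 characters) before diverging; nothing deeper is shared.
Longest shared-prefix length: 5

5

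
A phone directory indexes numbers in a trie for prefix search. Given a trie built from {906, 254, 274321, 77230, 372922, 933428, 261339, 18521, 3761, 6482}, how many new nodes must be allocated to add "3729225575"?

Walking "3729225575" from the root, the first 6 characters ("372922") follow existing edges; "5" is the first miss.
Each of the 4 remaining characters creates one node.

4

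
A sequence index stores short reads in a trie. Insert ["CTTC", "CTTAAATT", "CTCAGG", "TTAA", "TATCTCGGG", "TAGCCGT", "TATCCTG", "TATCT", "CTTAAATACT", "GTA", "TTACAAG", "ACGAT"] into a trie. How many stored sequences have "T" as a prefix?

6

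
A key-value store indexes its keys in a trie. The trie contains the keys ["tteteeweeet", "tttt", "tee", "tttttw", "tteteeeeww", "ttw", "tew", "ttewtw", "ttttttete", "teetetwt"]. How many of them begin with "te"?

3

Filter for entries beginning with "te":
Words under "te": tee, teetetwt, tew
Count: 3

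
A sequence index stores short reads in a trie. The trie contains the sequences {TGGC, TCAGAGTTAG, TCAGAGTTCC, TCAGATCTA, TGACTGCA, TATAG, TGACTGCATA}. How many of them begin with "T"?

7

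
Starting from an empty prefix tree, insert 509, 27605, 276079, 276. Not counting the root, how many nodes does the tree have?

10

For each word, the new-node count is its length minus the longest prefix already in the trie:
  "509" → 3 new (5, 0, 9)
  "27605" → 5 new (2, 7, 6, 0, 5)
  "276079" → prefix "2760" already present; 2 new (7, 9)
  "276" → prefix "276" already present; 0 new (none)
Total nodes = 3 + 5 + 2 + 0 = 10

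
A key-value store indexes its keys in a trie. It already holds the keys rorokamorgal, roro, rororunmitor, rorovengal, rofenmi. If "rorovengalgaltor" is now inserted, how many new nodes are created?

6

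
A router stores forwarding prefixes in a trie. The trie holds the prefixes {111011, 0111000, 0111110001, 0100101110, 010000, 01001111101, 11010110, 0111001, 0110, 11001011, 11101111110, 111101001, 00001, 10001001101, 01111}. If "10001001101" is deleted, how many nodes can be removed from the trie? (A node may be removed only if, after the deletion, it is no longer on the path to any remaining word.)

10

Walk "10001001101" from the leaf back toward the root, removing each node that no remaining word uses.
The suffix "0001001101" (10 nodes) is used only by "10001001101"; the node for "1" still has the child "1", so pruning stops there.
Nodes removed: 10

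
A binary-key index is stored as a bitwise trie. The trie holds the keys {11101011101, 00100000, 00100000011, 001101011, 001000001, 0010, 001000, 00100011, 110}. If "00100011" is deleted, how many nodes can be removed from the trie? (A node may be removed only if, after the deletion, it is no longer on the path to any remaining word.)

2

A node on "00100011"'s path can go only if nothing else ends at it or branches off below it.
The suffix "11" (2 nodes) is used only by "00100011"; the node for "001000" still has the child "0", so pruning stops there.
Nodes removed: 2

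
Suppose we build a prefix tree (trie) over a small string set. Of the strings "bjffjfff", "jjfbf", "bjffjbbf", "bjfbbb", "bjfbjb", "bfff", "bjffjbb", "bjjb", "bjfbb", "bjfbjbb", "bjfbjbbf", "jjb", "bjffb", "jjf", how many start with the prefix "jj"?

3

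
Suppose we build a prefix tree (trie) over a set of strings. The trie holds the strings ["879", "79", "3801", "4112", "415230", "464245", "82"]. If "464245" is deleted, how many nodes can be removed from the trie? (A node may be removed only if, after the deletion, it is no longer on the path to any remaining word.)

Walk "464245" from the leaf back toward the root, removing each node that no remaining word uses.
The suffix "64245" (5 nodes) is used only by "464245"; the node for "4" still has the child "1", so pruning stops there.
Nodes removed: 5

5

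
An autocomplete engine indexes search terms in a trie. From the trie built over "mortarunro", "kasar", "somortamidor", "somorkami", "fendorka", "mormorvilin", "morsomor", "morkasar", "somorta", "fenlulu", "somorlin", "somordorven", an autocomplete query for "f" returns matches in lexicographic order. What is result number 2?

fenlulu

Filter for "f…" and sort: "fendorka", "fenlulu"
The 2nd is fenlulu.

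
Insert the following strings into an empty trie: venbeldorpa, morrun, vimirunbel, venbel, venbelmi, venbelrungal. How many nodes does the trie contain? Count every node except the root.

Insert word by word; a character creates a node only if that edge doesn't already exist:
  "venbeldorpa" → 11 new (v, e, n, b, e, l, d, o, r, p, a)
  "morrun" → 6 new (m, o, r, r, u, n)
  "vimirunbel" → prefix "v" already present; 9 new (i, m, i, r, u, n, b, e, l)
  "venbel" → prefix "venbel" already present; 0 new (none)
  "venbelmi" → prefix "venbel" already present; 2 new (m, i)
  "venbelrungal" → prefix "venbel" already present; 6 new (r, u, n, g, a, l)
Total nodes = 11 + 6 + 9 + 0 + 2 + 6 = 34

34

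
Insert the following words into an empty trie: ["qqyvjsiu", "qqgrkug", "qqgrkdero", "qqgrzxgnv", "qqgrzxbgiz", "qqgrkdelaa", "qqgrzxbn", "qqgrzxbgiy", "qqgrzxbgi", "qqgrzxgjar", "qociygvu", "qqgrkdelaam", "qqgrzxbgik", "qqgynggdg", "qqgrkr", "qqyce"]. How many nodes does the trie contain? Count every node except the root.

Insert word by word; a character creates a node only if that edge doesn't already exist:
  "qqyvjsiu" → 8 new (q, q, y, v, j, s, i, u)
  "qqgrkug" → prefix "qq" already present; 5 new (g, r, k, u, g)
  "qqgrkdero" → prefix "qqgrk" already present; 4 new (d, e, r, o)
  "qqgrzxgnv" → prefix "qqgr" already present; 5 new (z, x, g, n, v)
  "qqgrzxbgiz" → prefix "qqgrzx" already present; 4 new (b, g, i, z)
  "qqgrkdelaa" → prefix "qqgrkde" already present; 3 new (l, a, a)
  "qqgrzxbn" → prefix "qqgrzxb" already present; 1 new (n)
  "qqgrzxbgiy" → prefix "qqgrzxbgi" already present; 1 new (y)
  "qqgrzxbgi" → prefix "qqgrzxbgi" already present; 0 new (none)
  "qqgrzxgjar" → prefix "qqgrzxg" already present; 3 new (j, a, r)
  "qociygvu" → prefix "q" already present; 7 new (o, c, i, y, g, v, u)
  "qqgrkdelaam" → prefix "qqgrkdelaa" already present; 1 new (m)
  "qqgrzxbgik" → prefix "qqgrzxbgi" already present; 1 new (k)
  "qqgynggdg" → prefix "qqg" already present; 6 new (y, n, g, g, d, g)
  "qqgrkr" → prefix "qqgrk" already present; 1 new (r)
  "qqyce" → prefix "qqy" already present; 2 new (c, e)
Total nodes = 8 + 5 + 4 + 5 + 4 + 3 + 1 + 1 + 0 + 3 + 7 + 1 + 1 + 6 + 1 + 2 = 52

52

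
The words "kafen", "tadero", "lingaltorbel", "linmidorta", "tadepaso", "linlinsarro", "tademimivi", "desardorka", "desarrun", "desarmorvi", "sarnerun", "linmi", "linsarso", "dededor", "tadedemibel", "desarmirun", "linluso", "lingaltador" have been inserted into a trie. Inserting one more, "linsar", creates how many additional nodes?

Every character of "linsar" already lies on an existing path (it is a prefix of some stored word).
No new nodes are needed: 0.

0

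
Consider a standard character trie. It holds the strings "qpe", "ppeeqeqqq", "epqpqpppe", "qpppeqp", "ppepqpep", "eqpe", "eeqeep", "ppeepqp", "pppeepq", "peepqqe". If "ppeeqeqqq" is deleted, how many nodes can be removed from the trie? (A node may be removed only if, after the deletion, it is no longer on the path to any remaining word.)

After clearing the end-marker at "ppeeqeqqq", prune upward until reaching a node still needed by another word.
The suffix "qeqqq" (5 nodes) is used only by "ppeeqeqqq"; the node for "ppee" still has the child "p", so pruning stops there.
Nodes removed: 5

5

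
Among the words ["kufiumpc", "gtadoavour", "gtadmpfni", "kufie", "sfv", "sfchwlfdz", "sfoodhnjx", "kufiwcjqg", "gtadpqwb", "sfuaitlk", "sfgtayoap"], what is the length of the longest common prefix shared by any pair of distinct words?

4

Look for the deepest trie node that still has at least two words in its subtree.
"gtadmpfni" and "gtadoavour" agree on "gtad" (4 characters) before diverging; nothing deeper is shared.
Longest shared-prefix length: 4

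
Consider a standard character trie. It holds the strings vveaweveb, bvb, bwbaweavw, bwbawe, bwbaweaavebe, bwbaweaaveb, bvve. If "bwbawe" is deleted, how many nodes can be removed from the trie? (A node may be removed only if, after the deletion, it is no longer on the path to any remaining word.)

Walk "bwbawe" from the leaf back toward the root, removing each node that no remaining word uses.
Every node on "bwbawe" is still needed (e.g. by "bwbaweavw"), so nothing is freed.
Nodes removed: 0

0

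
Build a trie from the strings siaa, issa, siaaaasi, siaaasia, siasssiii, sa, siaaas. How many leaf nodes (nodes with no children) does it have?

Leaves are exactly the stored words that no other stored word extends.
Those words: "issa", "sa", "siaaaasi", "siaaasia", "siasssiii"
Leaf count: 5

5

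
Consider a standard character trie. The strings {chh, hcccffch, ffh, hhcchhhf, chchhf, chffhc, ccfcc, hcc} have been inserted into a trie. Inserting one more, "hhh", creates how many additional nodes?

1

Walking "hhh" from the root, the first 2 characters ("hh") follow existing edges; "h" is the first miss.
New nodes needed: |"hhh"| − 2 = 3 − 2 = 1.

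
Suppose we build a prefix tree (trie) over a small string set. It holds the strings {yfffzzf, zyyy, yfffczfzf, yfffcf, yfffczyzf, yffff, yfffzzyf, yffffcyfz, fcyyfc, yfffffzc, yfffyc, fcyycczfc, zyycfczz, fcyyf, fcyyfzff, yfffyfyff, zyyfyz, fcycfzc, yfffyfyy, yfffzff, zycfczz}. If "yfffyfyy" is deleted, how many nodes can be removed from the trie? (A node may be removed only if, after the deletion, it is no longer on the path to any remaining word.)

1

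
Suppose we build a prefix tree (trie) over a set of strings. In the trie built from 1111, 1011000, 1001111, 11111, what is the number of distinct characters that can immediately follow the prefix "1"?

Walk "1" from the root, arriving at one node.
Distinct next characters after "1": 0, 1.
That node has 2 child edges.

2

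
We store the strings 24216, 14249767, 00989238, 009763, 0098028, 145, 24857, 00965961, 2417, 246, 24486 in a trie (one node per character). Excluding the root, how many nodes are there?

42

For each word, the new-node count is its length minus the longest prefix already in the trie:
  "24216" → 5 new (2, 4, 2, 1, 6)
  "14249767" → 8 new (1, 4, 2, 4, 9, 7, 6, 7)
  "00989238" → 8 new (0, 0, 9, 8, 9, 2, 3, 8)
  "009763" → prefix "009" already present; 3 new (7, 6, 3)
  "0098028" → prefix "0098" already present; 3 new (0, 2, 8)
  "145" → prefix "14" already present; 1 new (5)
  "24857" → prefix "24" already present; 3 new (8, 5, 7)
  "00965961" → prefix "009" already present; 5 new (6, 5, 9, 6, 1)
  "2417" → prefix "24" already present; 2 new (1, 7)
  "246" → prefix "24" already present; 1 new (6)
  "24486" → prefix "24" already present; 3 new (4, 8, 6)
Total nodes = 5 + 8 + 8 + 3 + 3 + 1 + 3 + 5 + 2 + 1 + 3 = 42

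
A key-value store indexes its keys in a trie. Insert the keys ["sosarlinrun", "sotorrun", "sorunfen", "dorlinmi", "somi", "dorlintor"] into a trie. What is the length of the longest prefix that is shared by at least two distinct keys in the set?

6

Equivalently: take the maximum, over all pairs, of their longest common prefix length.
e.g. "dorlinmi" and "dorlintor" share the prefix "dorlin" of length 6; no pair shares a longer one.
Longest shared-prefix length: 6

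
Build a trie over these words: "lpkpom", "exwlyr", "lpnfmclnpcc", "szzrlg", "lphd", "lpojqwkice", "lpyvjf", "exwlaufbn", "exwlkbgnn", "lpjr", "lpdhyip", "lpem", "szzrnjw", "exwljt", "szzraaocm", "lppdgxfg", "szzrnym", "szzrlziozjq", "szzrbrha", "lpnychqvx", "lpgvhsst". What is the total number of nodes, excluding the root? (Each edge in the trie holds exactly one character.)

100

For each word, the new-node count is its length minus the longest prefix already in the trie:
  "lpkpom" → 6 new (l, p, k, p, o, m)
  "exwlyr" → 6 new (e, x, w, l, y, r)
  "lpnfmclnpcc" → prefix "lp" already present; 9 new (n, f, m, c, l, n, p, c, c)
  "szzrlg" → 6 new (s, z, z, r, l, g)
  "lphd" → prefix "lp" already present; 2 new (h, d)
  "lpojqwkice" → prefix "lp" already present; 8 new (o, j, q, w, k, i, c, e)
  "lpyvjf" → prefix "lp" already present; 4 new (y, v, j, f)
  "exwlaufbn" → prefix "exwl" already present; 5 new (a, u, f, b, n)
  "exwlkbgnn" → prefix "exwl" already present; 5 new (k, b, g, n, n)
  "lpjr" → prefix "lp" already present; 2 new (j, r)
  "lpdhyip" → prefix "lp" already present; 5 new (d, h, y, i, p)
  "lpem" → prefix "lp" already present; 2 new (e, m)
  "szzrnjw" → prefix "szzr" already present; 3 new (n, j, w)
  "exwljt" → prefix "exwl" already present; 2 new (j, t)
  "szzraaocm" → prefix "szzr" already present; 5 new (a, a, o, c, m)
  "lppdgxfg" → prefix "lp" already present; 6 new (p, d, g, x, f, g)
  "szzrnym" → prefix "szzrn" already present; 2 new (y, m)
  "szzrlziozjq" → prefix "szzrl" already present; 6 new (z, i, o, z, j, q)
  "szzrbrha" → prefix "szzr" already present; 4 new (b, r, h, a)
  "lpnychqvx" → prefix "lpn" already present; 6 new (y, c, h, q, v, x)
  "lpgvhsst" → prefix "lp" already present; 6 new (g, v, h, s, s, t)
Total nodes = 6 + 6 + 9 + 6 + 2 + 8 + 4 + 5 + 5 + 2 + 5 + 2 + 3 + 2 + 5 + 6 + 2 + 6 + 4 + 6 + 6 = 100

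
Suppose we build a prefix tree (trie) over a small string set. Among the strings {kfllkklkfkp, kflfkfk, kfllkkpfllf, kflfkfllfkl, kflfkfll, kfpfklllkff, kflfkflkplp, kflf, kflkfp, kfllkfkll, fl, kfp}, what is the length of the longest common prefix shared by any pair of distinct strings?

8

The deepest shared node is where two words last agree before diverging.
e.g. "kflfkfll" and "kflfkfllfkl" share the prefix "kflfkfll" of length 8; no pair shares a longer one.
Longest shared-prefix length: 8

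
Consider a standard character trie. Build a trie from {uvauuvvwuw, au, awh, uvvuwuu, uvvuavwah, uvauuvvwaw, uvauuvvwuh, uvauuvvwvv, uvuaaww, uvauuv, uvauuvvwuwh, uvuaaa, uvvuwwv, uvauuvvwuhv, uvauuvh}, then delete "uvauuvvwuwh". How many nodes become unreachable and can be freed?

1

After clearing the end-marker at "uvauuvvwuwh", prune upward until reaching a node still needed by another word.
The suffix "h" (1 node) is used only by "uvauuvvwuwh"; "uvauuvvwuw" is itself a stored word, so pruning stops there.
Nodes removed: 1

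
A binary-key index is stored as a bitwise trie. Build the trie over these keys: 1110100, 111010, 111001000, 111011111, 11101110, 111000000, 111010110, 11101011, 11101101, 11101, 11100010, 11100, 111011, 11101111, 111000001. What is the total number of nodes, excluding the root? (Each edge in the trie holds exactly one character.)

For each word, the new-node count is its length minus the longest prefix already in the trie:
  "1110100" → 7 new (1, 1, 1, 0, 1, 0, 0)
  "111010" → prefix "111010" already present; 0 new (none)
  "111001000" → prefix "1110" already present; 5 new (0, 1, 0, 0, 0)
  "111011111" → prefix "11101" already present; 4 new (1, 1, 1, 1)
  "11101110" → prefix "1110111" already present; 1 new (0)
  "111000000" → prefix "11100" already present; 4 new (0, 0, 0, 0)
  "111010110" → prefix "111010" already present; 3 new (1, 1, 0)
  "11101011" → prefix "11101011" already present; 0 new (none)
  "11101101" → prefix "111011" already present; 2 new (0, 1)
  "11101" → prefix "11101" already present; 0 new (none)
  "11100010" → prefix "111000" already present; 2 new (1, 0)
  "11100" → prefix "11100" already present; 0 new (none)
  "111011" → prefix "111011" already present; 0 new (none)
  "11101111" → prefix "11101111" already present; 0 new (none)
  "111000001" → prefix "11100000" already present; 1 new (1)
Total nodes = 7 + 0 + 5 + 4 + 1 + 4 + 3 + 0 + 2 + 0 + 2 + 0 + 0 + 0 + 1 = 29

29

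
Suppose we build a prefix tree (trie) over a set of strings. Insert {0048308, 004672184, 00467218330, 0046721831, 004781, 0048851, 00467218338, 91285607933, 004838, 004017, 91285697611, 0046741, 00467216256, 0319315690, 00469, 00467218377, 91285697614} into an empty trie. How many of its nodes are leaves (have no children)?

17

Leaves are exactly the stored words that no other stored word extends.
Those words: "004017", "00467216256", "0046721831", "00467218330", "00467218338", "00467218377", "004672184", "0046741", "00469", "004781", "0048308", "004838", "0048851", "0319315690", "91285607933", "91285697611", "91285697614"
Leaf count: 17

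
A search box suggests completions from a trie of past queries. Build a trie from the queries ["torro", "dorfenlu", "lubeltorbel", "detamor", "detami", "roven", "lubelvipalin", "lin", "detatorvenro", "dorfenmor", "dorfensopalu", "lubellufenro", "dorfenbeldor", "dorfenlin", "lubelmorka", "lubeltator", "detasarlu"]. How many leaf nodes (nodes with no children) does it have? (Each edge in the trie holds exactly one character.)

A leaf is a node with no children — equivalently, the end of a word that is not a proper prefix of any other stored word.
Those words: "detami", "detamor", "detasarlu", "detatorvenro", "dorfenbeldor", "dorfenlin", "dorfenlu", "dorfenmor", "dorfensopalu", "lin", "lubellufenro", "lubelmorka", "lubeltator", "lubeltorbel", "lubelvipalin", "roven", "torro"
Leaf count: 17

17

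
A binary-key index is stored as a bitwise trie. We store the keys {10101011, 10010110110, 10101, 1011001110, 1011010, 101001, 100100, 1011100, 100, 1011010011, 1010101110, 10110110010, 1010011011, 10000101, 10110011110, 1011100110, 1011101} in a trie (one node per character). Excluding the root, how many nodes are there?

For each word, the new-node count is its length minus the longest prefix already in the trie:
  "10101011" → 8 new (1, 0, 1, 0, 1, 0, 1, 1)
  "10010110110" → prefix "10" already present; 9 new (0, 1, 0, 1, 1, 0, 1, 1, 0)
  "10101" → prefix "10101" already present; 0 new (none)
  "1011001110" → prefix "101" already present; 7 new (1, 0, 0, 1, 1, 1, 0)
  "1011010" → prefix "10110" already present; 2 new (1, 0)
  "101001" → prefix "1010" already present; 2 new (0, 1)
  "100100" → prefix "10010" already present; 1 new (0)
  "1011100" → prefix "1011" already present; 3 new (1, 0, 0)
  "100" → prefix "100" already present; 0 new (none)
  "1011010011" → prefix "1011010" already present; 3 new (0, 1, 1)
  "1010101110" → prefix "10101011" already present; 2 new (1, 0)
  "10110110010" → prefix "101101" already present; 5 new (1, 0, 0, 1, 0)
  "1010011011" → prefix "101001" already present; 4 new (1, 0, 1, 1)
  "10000101" → prefix "100" already present; 5 new (0, 0, 1, 0, 1)
  "10110011110" → prefix "101100111" already present; 2 new (1, 0)
  "1011100110" → prefix "1011100" already present; 3 new (1, 1, 0)
  "1011101" → prefix "101110" already present; 1 new (1)
Total nodes = 8 + 9 + 0 + 7 + 2 + 2 + 1 + 3 + 0 + 3 + 2 + 5 + 4 + 5 + 2 + 3 + 1 = 57

57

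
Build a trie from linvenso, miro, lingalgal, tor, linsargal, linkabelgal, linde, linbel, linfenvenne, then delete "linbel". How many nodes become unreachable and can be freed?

A node on "linbel"'s path can go only if nothing else ends at it or branches off below it.
The suffix "bel" (3 nodes) is used only by "linbel"; the node for "lin" still has the child "v", so pruning stops there.
Nodes removed: 3

3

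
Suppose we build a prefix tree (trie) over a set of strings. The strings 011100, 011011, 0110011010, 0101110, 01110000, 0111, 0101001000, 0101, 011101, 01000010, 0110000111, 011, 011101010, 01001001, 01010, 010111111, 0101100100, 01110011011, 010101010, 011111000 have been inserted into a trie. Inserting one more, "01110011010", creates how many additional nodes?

1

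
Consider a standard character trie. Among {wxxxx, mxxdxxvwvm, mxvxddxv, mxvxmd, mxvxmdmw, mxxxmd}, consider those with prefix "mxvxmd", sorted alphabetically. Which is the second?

Filter for "mxvxmd…" and sort: "mxvxmd", "mxvxmdmw"
The 2nd is mxvxmdmw.

mxvxmdmw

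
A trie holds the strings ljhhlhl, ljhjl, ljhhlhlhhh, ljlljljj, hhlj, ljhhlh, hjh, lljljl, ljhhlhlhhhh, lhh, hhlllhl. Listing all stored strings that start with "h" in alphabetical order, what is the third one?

hjh

Words with prefix "h", in lexicographic order: "hhlj", "hhlllhl", "hjh"
Position 3: hjh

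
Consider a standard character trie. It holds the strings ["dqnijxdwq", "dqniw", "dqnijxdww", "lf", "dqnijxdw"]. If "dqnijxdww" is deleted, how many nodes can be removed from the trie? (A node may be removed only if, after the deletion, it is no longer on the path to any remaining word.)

After clearing the end-marker at "dqnijxdww", prune upward until reaching a node still needed by another word.
The suffix "w" (1 node) is used only by "dqnijxdww"; the node for "dqnijxdw" still has the child "q", so pruning stops there.
Nodes removed: 1

1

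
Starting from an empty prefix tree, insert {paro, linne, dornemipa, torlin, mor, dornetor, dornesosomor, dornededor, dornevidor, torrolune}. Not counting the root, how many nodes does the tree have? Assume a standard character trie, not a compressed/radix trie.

Count nodes per top-level branch (shared prefixes stored once):
  'd'-branch (dornededor, dornemipa, dornesosomor, dornetor, dornevidor): 29 nodes
  'l'-branch (linne): 5 nodes
  'm'-branch (mor): 3 nodes
  'p'-branch (paro): 4 nodes
  't'-branch (torlin, torrolune): 12 nodes
Sum: 53

53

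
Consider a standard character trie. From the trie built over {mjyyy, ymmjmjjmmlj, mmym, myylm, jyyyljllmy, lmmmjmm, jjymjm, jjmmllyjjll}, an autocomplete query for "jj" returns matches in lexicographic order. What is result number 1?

DFS of the "jj" subtree visits, in order: "jjmmllyjjll", "jjymjm"
Position 1: jjmmllyjjll

jjmmllyjjll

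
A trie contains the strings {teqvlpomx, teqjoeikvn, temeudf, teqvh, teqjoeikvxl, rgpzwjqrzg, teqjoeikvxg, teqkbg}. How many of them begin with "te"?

7

Traverse to the node for "te", then collect every word in that subtree.
Matches: "temeudf", "teqjoeikvn", "teqjoeikvxg", "teqjoeikvxl", "teqkbg", "teqvh", "teqvlpomx"
Count: 7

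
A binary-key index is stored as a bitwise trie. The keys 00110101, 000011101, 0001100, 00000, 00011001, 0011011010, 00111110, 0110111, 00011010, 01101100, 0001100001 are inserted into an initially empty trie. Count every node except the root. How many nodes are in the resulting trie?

Count nodes per top-level branch (shared prefixes stored once):
  '0'-branch (00000, 000011101, 0001100, 0001100001, 00011001, 00011010, 00110101, 0011011010, 00111110, 01101100, 0110111): 42 nodes
Sum: 42

42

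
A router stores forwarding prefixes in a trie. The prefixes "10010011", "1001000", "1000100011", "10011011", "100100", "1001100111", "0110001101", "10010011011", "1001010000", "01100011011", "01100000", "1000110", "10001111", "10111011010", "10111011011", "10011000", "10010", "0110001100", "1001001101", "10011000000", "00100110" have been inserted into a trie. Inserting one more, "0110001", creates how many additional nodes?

0

Every character of "0110001" already lies on an existing path (it is a prefix of some stored word).
No new nodes are needed: 0.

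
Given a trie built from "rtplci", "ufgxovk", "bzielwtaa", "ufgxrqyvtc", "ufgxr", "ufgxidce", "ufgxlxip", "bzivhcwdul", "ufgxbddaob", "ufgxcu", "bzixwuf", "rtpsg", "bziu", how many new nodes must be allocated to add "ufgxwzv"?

3

The longest prefix of "ufgxwzv" already in the trie is "ufgx" (length 4).
So 7 − 4 = 3 new nodes.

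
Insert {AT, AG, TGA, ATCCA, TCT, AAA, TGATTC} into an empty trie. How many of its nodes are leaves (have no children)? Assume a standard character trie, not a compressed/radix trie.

Leaves are exactly the stored words that no other stored word extends.
Those words: "AAA", "AG", "ATCCA", "TCT", "TGATTC"
Leaf count: 5

5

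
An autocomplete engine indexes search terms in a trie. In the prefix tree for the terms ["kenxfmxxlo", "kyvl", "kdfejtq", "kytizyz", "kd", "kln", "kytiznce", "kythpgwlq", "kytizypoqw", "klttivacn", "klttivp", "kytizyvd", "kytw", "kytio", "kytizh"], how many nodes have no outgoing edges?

14

A leaf is a node with no children — equivalently, the end of a word that is not a proper prefix of any other stored word.
Those words: "kdfejtq", "kenxfmxxlo", "kln", "klttivacn", "klttivp", "kythpgwlq", "kytio", "kytizh", "kytiznce", "kytizypoqw", "kytizyvd", "kytizyz", "kytw", "kyvl"
Leaf count: 14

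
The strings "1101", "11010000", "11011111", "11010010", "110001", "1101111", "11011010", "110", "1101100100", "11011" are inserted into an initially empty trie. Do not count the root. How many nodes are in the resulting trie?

24

Insert word by word; a character creates a node only if that edge doesn't already exist:
  "1101" → 4 new (1, 1, 0, 1)
  "11010000" → prefix "1101" already present; 4 new (0, 0, 0, 0)
  "11011111" → prefix "1101" already present; 4 new (1, 1, 1, 1)
  "11010010" → prefix "110100" already present; 2 new (1, 0)
  "110001" → prefix "110" already present; 3 new (0, 0, 1)
  "1101111" → prefix "1101111" already present; 0 new (none)
  "11011010" → prefix "11011" already present; 3 new (0, 1, 0)
  "110" → prefix "110" already present; 0 new (none)
  "1101100100" → prefix "110110" already present; 4 new (0, 1, 0, 0)
  "11011" → prefix "11011" already present; 0 new (none)
Total nodes = 4 + 4 + 4 + 2 + 3 + 0 + 3 + 0 + 4 + 0 = 24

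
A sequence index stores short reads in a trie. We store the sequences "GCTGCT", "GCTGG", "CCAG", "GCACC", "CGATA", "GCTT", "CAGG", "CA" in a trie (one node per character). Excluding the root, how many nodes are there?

Count nodes per top-level branch (shared prefixes stored once):
  'C'-branch (CA, CAGG, CCAG, CGATA): 11 nodes
  'G'-branch (GCACC, GCTGCT, GCTGG, GCTT): 11 nodes
Sum: 22

22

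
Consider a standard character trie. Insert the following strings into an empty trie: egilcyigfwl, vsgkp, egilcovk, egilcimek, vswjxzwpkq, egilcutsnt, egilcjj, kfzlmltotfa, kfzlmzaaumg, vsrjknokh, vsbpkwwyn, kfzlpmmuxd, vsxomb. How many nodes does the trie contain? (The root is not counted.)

Insert word by word; a character creates a node only if that edge doesn't already exist:
  "egilcyigfwl" → 11 new (e, g, i, l, c, y, i, g, f, w, l)
  "vsgkp" → 5 new (v, s, g, k, p)
  "egilcovk" → prefix "egilc" already present; 3 new (o, v, k)
  "egilcimek" → prefix "egilc" already present; 4 new (i, m, e, k)
  "vswjxzwpkq" → prefix "vs" already present; 8 new (w, j, x, z, w, p, k, q)
  "egilcutsnt" → prefix "egilc" already present; 5 new (u, t, s, n, t)
  "egilcjj" → prefix "egilc" already present; 2 new (j, j)
  "kfzlmltotfa" → 11 new (k, f, z, l, m, l, t, o, t, f, a)
  "kfzlmzaaumg" → prefix "kfzlm" already present; 6 new (z, a, a, u, m, g)
  "vsrjknokh" → prefix "vs" already present; 7 new (r, j, k, n, o, k, h)
  "vsbpkwwyn" → prefix "vs" already present; 7 new (b, p, k, w, w, y, n)
  "kfzlpmmuxd" → prefix "kfzl" already present; 6 new (p, m, m, u, x, d)
  "vsxomb" → prefix "vs" already present; 4 new (x, o, m, b)
Total nodes = 11 + 5 + 3 + 4 + 8 + 5 + 2 + 11 + 6 + 7 + 7 + 6 + 4 = 79

79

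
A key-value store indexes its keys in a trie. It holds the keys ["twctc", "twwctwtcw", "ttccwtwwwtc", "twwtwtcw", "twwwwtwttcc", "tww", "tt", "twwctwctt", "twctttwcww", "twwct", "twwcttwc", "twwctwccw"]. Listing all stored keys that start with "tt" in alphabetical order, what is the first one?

tt

DFS of the "tt" subtree visits, in order: "tt", "ttccwtwwwtc"
Position 1: tt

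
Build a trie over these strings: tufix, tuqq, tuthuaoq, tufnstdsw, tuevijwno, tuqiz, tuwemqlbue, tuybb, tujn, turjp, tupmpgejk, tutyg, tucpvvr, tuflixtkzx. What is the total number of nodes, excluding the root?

Trace insertions, counting only characters that open a new branch:
  "tufix" → 5 new (t, u, f, i, x)
  "tuqq" → prefix "tu" already present; 2 new (q, q)
  "tuthuaoq" → prefix "tu" already present; 6 new (t, h, u, a, o, q)
  "tufnstdsw" → prefix "tuf" already present; 6 new (n, s, t, d, s, w)
  "tuevijwno" → prefix "tu" already present; 7 new (e, v, i, j, w, n, o)
  "tuqiz" → prefix "tuq" already present; 2 new (i, z)
  "tuwemqlbue" → prefix "tu" already present; 8 new (w, e, m, q, l, b, u, e)
  "tuybb" → prefix "tu" already present; 3 new (y, b, b)
  "tujn" → prefix "tu" already present; 2 new (j, n)
  "turjp" → prefix "tu" already present; 3 new (r, j, p)
  "tupmpgejk" → prefix "tu" already present; 7 new (p, m, p, g, e, j, k)
  "tutyg" → prefix "tut" already present; 2 new (y, g)
  "tucpvvr" → prefix "tu" already present; 5 new (c, p, v, v, r)
  "tuflixtkzx" → prefix "tuf" already present; 7 new (l, i, x, t, k, z, x)
Total nodes = 5 + 2 + 6 + 6 + 7 + 2 + 8 + 3 + 2 + 3 + 7 + 2 + 5 + 7 = 65

65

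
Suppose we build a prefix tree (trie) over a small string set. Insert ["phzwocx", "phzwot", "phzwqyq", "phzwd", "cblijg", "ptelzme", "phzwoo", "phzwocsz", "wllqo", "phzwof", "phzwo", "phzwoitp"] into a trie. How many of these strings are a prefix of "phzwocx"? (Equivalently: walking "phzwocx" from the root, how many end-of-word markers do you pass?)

2

Walk "phzwocx" from the root; an end-of-word marker is hit whenever a stored word is a prefix of "phzwocx".
Prefixes of the query that are stored words: "phzwo", "phzwocx"
Count: 2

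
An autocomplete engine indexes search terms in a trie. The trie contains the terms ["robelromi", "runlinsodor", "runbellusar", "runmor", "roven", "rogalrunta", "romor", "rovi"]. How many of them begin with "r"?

8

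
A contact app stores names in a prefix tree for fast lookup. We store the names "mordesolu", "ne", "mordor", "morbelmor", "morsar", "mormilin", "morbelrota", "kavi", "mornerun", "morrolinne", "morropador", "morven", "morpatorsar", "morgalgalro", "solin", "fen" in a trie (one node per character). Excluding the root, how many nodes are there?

79

Trace insertions, counting only characters that open a new branch:
  "mordesolu" → 9 new (m, o, r, d, e, s, o, l, u)
  "ne" → 2 new (n, e)
  "mordor" → prefix "mord" already present; 2 new (o, r)
  "morbelmor" → prefix "mor" already present; 6 new (b, e, l, m, o, r)
  "morsar" → prefix "mor" already present; 3 new (s, a, r)
  "mormilin" → prefix "mor" already present; 5 new (m, i, l, i, n)
  "morbelrota" → prefix "morbel" already present; 4 new (r, o, t, a)
  "kavi" → 4 new (k, a, v, i)
  "mornerun" → prefix "mor" already present; 5 new (n, e, r, u, n)
  "morrolinne" → prefix "mor" already present; 7 new (r, o, l, i, n, n, e)
  "morropador" → prefix "morro" already present; 5 new (p, a, d, o, r)
  "morven" → prefix "mor" already present; 3 new (v, e, n)
  "morpatorsar" → prefix "mor" already present; 8 new (p, a, t, o, r, s, a, r)
  "morgalgalro" → prefix "mor" already present; 8 new (g, a, l, g, a, l, r, o)
  "solin" → 5 new (s, o, l, i, n)
  "fen" → 3 new (f, e, n)
Total nodes = 9 + 2 + 2 + 6 + 3 + 5 + 4 + 4 + 5 + 7 + 5 + 3 + 8 + 8 + 5 + 3 = 79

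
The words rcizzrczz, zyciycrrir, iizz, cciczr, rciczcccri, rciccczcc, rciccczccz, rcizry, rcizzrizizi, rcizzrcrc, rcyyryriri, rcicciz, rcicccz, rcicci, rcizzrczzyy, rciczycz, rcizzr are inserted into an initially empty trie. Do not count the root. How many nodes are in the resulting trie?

Insert word by word; a character creates a node only if that edge doesn't already exist:
  "rcizzrczz" → 9 new (r, c, i, z, z, r, c, z, z)
  "zyciycrrir" → 10 new (z, y, c, i, y, c, r, r, i, r)
  "iizz" → 4 new (i, i, z, z)
  "cciczr" → 6 new (c, c, i, c, z, r)
  "rciczcccri" → prefix "rci" already present; 7 new (c, z, c, c, c, r, i)
  "rciccczcc" → prefix "rcic" already present; 5 new (c, c, z, c, c)
  "rciccczccz" → prefix "rciccczcc" already present; 1 new (z)
  "rcizry" → prefix "rciz" already present; 2 new (r, y)
  "rcizzrizizi" → prefix "rcizzr" already present; 5 new (i, z, i, z, i)
  "rcizzrcrc" → prefix "rcizzrc" already present; 2 new (r, c)
  "rcyyryriri" → prefix "rc" already present; 8 new (y, y, r, y, r, i, r, i)
  "rcicciz" → prefix "rcicc" already present; 2 new (i, z)
  "rcicccz" → prefix "rcicccz" already present; 0 new (none)
  "rcicci" → prefix "rcicci" already present; 0 new (none)
  "rcizzrczzyy" → prefix "rcizzrczz" already present; 2 new (y, y)
  "rciczycz" → prefix "rcicz" already present; 3 new (y, c, z)
  "rcizzr" → prefix "rcizzr" already present; 0 new (none)
Total nodes = 9 + 10 + 4 + 6 + 7 + 5 + 1 + 2 + 5 + 2 + 8 + 2 + 0 + 0 + 2 + 3 + 0 = 66

66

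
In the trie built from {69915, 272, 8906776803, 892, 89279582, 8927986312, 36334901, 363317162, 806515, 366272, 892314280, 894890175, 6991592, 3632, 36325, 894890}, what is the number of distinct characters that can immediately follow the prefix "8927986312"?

0

Walk "8927986312" from the root, arriving at one node.
No stored string extends past "8927986312".
That node has 0 child edges.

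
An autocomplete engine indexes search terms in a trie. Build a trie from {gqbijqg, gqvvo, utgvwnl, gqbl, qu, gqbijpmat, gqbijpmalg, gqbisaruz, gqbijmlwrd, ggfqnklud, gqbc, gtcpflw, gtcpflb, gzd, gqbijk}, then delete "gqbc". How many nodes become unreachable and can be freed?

1

After clearing the end-marker at "gqbc", prune upward until reaching a node still needed by another word.
The suffix "c" (1 node) is used only by "gqbc"; the node for "gqb" still has the child "i", so pruning stops there.
Nodes removed: 1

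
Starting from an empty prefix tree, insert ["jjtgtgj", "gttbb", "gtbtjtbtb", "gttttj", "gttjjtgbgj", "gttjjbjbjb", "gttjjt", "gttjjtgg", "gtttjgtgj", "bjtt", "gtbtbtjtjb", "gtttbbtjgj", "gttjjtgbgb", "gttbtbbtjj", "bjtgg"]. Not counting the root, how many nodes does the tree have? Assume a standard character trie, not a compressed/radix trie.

For each word, the new-node count is its length minus the longest prefix already in the trie:
  "jjtgtgj" → 7 new (j, j, t, g, t, g, j)
  "gttbb" → 5 new (g, t, t, b, b)
  "gtbtjtbtb" → prefix "gt" already present; 7 new (b, t, j, t, b, t, b)
  "gttttj" → prefix "gtt" already present; 3 new (t, t, j)
  "gttjjtgbgj" → prefix "gtt" already present; 7 new (j, j, t, g, b, g, j)
  "gttjjbjbjb" → prefix "gttjj" already present; 5 new (b, j, b, j, b)
  "gttjjt" → prefix "gttjjt" already present; 0 new (none)
  "gttjjtgg" → prefix "gttjjtg" already present; 1 new (g)
  "gtttjgtgj" → prefix "gttt" already present; 5 new (j, g, t, g, j)
  "bjtt" → 4 new (b, j, t, t)
  "gtbtbtjtjb" → prefix "gtbt" already present; 6 new (b, t, j, t, j, b)
  "gtttbbtjgj" → prefix "gttt" already present; 6 new (b, b, t, j, g, j)
  "gttjjtgbgb" → prefix "gttjjtgbg" already present; 1 new (b)
  "gttbtbbtjj" → prefix "gttb" already present; 6 new (t, b, b, t, j, j)
  "bjtgg" → prefix "bjt" already present; 2 new (g, g)
Total nodes = 7 + 5 + 7 + 3 + 7 + 5 + 0 + 1 + 5 + 4 + 6 + 6 + 1 + 6 + 2 = 65

65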